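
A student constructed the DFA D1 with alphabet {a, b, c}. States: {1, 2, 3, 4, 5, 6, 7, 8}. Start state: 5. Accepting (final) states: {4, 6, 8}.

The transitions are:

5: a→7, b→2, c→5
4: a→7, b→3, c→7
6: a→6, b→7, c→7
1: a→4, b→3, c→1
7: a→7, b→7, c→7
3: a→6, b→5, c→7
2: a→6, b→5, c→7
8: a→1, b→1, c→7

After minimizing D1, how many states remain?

States {1,3,4,8} cannot be reached from the start state, so discard them.
Initial partition by acceptance: {6} | {2,5,7}.
Refine {2,5,7} on symbol a: members go to different blocks, giving {5,7} and {2}.
On input b, block {5,7} splits into {5} and {7}.
No further refinement is possible. Final partition (4 blocks): {6} | {5} | {2} | {7}.

4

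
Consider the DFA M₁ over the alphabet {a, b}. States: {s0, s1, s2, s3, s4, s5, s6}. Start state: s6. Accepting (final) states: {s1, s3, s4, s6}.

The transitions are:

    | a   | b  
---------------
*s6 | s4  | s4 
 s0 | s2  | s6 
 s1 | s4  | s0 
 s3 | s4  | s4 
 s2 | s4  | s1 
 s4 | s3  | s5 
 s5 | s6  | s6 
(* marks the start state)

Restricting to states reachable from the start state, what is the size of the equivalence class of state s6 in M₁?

First remove the unreachable states {s0,s1,s2}; 4 states remain.
Initial partition by acceptance: {s3,s4,s6} | {s5}.
On input b, block {s3,s4,s6} splits into {s3,s6} and {s4}.
Stable partition: {s3,s6} | {s5} | {s4} — 3 equivalence classes.
The equivalence class containing s6 is {s3,s6}, of size 2.

2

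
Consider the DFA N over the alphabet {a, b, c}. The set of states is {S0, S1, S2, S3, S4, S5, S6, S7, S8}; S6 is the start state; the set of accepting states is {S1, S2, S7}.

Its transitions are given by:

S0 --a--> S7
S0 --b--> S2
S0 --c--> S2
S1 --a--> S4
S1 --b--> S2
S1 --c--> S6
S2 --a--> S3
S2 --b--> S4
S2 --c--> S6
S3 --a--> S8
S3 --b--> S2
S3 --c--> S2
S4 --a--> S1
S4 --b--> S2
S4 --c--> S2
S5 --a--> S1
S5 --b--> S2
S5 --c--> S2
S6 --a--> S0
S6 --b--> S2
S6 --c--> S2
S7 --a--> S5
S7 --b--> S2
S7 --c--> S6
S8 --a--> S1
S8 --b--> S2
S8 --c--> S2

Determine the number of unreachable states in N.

A breadth-first search from the start state visits every state.

0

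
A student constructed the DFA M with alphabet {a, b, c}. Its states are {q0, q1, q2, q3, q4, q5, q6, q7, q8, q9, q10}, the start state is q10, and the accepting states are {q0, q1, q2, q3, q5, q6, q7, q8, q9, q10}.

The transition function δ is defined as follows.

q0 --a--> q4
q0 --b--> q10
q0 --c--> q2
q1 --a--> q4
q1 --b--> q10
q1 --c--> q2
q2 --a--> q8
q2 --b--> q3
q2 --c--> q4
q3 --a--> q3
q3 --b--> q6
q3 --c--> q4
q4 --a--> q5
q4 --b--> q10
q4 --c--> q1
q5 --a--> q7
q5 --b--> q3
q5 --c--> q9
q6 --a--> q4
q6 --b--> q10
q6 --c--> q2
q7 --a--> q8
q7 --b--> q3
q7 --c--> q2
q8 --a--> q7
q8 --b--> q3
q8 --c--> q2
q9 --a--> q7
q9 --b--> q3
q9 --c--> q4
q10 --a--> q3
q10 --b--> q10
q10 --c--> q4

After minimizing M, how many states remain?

6

States {q0} cannot be reached from the start state, so discard them.
Start with accepting vs non-accepting: {q1,q2,q3,q5,q6,q7,q8,q9,q10} | {q4}.
Split {q1,q2,q3,q5,q6,q7,q8,q9,q10} by δ(·,a) → {q2,q3,q5,q7,q8,q9,q10} and {q1,q6}.
On input b, block {q2,q3,q5,q7,q8,q9,q10} splits into {q2,q5,q7,q8,q9,q10} and {q3}.
Split {q2,q5,q7,q8,q9,q10} by δ(·,a) → {q2,q5,q7,q8,q9} and {q10}.
Refine {q2,q5,q7,q8,q9} on symbol c: members go to different blocks, giving {q5,q7,q8} and {q2,q9}.
The partition is now stable with 6 blocks: {q5,q7,q8} | {q4} | {q1,q6} | {q3} | {q10} | {q2,q9}.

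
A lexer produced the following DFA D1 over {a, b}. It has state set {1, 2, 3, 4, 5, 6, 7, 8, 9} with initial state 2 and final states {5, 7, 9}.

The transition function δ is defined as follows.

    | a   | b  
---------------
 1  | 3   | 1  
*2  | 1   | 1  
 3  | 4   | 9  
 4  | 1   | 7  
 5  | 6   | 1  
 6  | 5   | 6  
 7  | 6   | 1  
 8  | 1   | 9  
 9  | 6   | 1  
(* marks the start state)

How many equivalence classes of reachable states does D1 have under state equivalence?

6

Reachable states from the start: {1,2,3,4,5,6,7,9}. Unreachable: {8} — drop them.
Initial partition by acceptance: {5,7,9} | {1,2,3,4,6}.
Refine {1,2,3,4,6} on symbol a: members go to different blocks, giving {1,2,3,4} and {6}.
Refine {1,2,3,4} on symbol b: members go to different blocks, giving {1,2} and {3,4}.
On input a, block {1,2} splits into {1} and {2}.
On input a, block {3,4} splits into {3} and {4}.
The partition is now stable with 6 blocks: {5,7,9} | {1} | {6} | {3} | {2} | {4}.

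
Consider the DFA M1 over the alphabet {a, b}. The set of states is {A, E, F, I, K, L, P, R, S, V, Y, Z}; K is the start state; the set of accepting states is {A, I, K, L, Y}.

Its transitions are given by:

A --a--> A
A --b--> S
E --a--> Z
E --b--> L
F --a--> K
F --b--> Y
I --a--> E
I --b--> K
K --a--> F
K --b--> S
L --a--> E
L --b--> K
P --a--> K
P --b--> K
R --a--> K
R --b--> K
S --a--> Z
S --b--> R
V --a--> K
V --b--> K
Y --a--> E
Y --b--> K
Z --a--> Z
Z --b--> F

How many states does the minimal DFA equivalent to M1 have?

7

Reachable states from the start: {E,F,K,L,R,S,Y,Z}. Unreachable: {A,I,P,V} — drop them.
P0 = {K,L,Y} | {E,F,R,S,Z}.
On input b, block {K,L,Y} splits into {L,Y} and {K}.
On input a, block {E,F,R,S,Z} splits into {E,S,Z} and {F,R}.
Split {E,S,Z} by δ(·,b) → {S,Z} and {E}.
On input b, block {F,R} splits into {R} and {F}.
On input b, block {S,Z} splits into {S} and {Z}.
The partition is now stable with 7 blocks: {L,Y} | {S} | {K} | {R} | {E} | {F} | {Z}.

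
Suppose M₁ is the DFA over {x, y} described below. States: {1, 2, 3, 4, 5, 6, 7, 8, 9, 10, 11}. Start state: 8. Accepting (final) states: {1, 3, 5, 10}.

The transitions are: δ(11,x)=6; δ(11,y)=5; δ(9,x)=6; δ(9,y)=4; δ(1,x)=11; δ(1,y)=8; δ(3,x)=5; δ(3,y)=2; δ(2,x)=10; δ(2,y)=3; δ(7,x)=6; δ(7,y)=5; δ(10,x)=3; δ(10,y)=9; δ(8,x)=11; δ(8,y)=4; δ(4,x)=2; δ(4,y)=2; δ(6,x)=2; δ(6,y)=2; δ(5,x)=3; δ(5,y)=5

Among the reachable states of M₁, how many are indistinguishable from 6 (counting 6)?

2

Reachable states from the start: {2,3,4,5,6,8,9,10,11}. Unreachable: {1,7} — drop them.
Start with accepting vs non-accepting: {3,5,10} | {2,4,6,8,9,11}.
On input y, block {3,5,10} splits into {3,10} and {5}.
Split {3,10} by δ(·,x) → {3} and {10}.
Refine {2,4,6,8,9,11} on symbol x: members go to different blocks, giving {4,6,8,9,11} and {2}.
Split {4,6,8,9,11} by δ(·,x) → {8,9,11} and {4,6}.
Split {8,9,11} by δ(·,x) → {9,11} and {8}.
Refine {9,11} on symbol y: members go to different blocks, giving {9} and {11}.
The partition is now stable with 8 blocks: {3} | {9} | {5} | {10} | {2} | {4,6} | {8} | {11}.
State 6 belongs to the block {4,6}, which has 2 states.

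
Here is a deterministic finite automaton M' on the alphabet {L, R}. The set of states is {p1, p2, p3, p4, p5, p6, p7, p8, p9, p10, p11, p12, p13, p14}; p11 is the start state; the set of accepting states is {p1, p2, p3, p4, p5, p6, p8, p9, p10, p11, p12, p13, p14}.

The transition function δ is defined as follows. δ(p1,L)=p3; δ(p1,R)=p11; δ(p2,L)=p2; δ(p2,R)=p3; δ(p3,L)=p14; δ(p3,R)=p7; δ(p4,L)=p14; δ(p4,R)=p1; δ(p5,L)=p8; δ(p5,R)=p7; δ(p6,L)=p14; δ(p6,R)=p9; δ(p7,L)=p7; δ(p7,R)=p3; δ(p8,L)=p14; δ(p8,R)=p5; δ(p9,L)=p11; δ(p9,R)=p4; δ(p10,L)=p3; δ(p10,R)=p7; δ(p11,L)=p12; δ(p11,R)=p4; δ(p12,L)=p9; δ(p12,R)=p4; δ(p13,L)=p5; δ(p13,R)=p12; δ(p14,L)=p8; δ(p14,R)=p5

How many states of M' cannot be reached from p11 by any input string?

4

BFS from p11 reaches {p1, p3, p4, p5, p7, p8, p9, p11, p12, p14}; the 4 state(s) p2, p6, p10, p13 are never visited.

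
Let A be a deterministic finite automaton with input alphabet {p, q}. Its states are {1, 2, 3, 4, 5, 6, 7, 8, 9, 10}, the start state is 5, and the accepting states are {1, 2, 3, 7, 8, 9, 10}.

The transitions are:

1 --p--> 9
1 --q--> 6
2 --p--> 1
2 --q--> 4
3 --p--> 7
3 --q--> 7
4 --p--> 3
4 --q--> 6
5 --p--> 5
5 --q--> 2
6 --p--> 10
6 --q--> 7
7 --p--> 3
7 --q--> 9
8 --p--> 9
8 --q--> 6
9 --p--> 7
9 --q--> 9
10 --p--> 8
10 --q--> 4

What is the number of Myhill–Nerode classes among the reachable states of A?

Every state is reachable, so we keep all 10.
P0 = {1,2,3,7,8,9,10} | {4,5,6}.
On input q, block {1,2,3,7,8,9,10} splits into {1,2,8,10} and {3,7,9}.
Split {1,2,8,10} by δ(·,p) → {1,8} and {2,10}.
On input p, block {4,5,6} splits into {4} and {5} and {6}.
No further refinement is possible. Final partition (6 blocks): {1,8} | {4} | {3,7,9} | {2,10} | {5} | {6}.

6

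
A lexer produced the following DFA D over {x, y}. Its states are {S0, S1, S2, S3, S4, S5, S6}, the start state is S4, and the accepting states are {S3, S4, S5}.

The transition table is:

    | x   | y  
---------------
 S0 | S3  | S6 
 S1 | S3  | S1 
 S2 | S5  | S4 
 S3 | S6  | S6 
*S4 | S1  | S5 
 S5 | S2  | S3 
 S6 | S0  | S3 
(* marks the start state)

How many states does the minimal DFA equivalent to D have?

Initial partition by acceptance: {S3,S4,S5} | {S0,S1,S2,S6}.
Split {S3,S4,S5} by δ(·,y) → {S4,S5} and {S3}.
Split {S4,S5} by δ(·,y) → {S4} and {S5}.
On input x, block {S0,S1,S2,S6} splits into {S0,S1} and {S2} and {S6}.
Split {S0,S1} by δ(·,y) → {S0} and {S1}.
No further refinement is possible. Final partition (7 blocks): {S4} | {S0} | {S3} | {S5} | {S2} | {S6} | {S1}.

7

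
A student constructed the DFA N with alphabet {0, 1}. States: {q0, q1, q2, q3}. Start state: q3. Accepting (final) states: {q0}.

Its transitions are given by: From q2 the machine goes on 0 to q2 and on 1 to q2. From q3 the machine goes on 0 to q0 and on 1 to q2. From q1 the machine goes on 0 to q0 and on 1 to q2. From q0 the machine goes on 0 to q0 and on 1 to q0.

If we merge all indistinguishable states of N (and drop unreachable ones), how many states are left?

First remove the unreachable states {q1}; 3 states remain.
Start with accepting vs non-accepting: {q0} | {q2,q3}.
Refine {q2,q3} on symbol 0: members go to different blocks, giving {q2} and {q3}.
Stable partition: {q0} | {q2} | {q3} — 3 equivalence classes.

3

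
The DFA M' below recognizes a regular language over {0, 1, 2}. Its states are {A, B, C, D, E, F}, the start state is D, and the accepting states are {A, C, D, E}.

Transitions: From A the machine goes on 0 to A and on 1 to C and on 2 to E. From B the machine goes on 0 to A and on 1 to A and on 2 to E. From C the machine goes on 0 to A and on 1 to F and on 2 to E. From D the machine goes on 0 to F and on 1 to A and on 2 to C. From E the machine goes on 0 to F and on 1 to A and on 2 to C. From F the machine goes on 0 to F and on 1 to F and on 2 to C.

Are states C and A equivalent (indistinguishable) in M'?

States {B} cannot be reached from the start state, so discard them.
Initial partition by acceptance: {A,C,D,E} | {F}.
Split {A,C,D,E} by δ(·,0) → {A,C} and {D,E}.
Split {A,C} by δ(·,1) → {A} and {C}.
Stable partition: {A} | {F} | {D,E} | {C} — 4 equivalence classes.
C and A end up in different blocks, so they are distinguishable. For instance, the string '1' is accepted from only A.

No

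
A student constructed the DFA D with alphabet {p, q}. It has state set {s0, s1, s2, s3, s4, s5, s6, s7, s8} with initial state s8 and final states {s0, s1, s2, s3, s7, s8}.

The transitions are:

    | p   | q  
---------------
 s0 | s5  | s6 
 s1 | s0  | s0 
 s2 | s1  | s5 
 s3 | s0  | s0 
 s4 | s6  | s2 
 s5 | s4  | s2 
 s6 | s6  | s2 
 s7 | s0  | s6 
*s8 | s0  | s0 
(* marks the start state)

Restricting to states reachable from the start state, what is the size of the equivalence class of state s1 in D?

First remove the unreachable states {s3,s7}; 7 states remain.
P0 = {s0,s1,s2,s8} | {s4,s5,s6}.
Split {s0,s1,s2,s8} by δ(·,p) → {s1,s2,s8} and {s0}.
Refine {s1,s2,s8} on symbol p: members go to different blocks, giving {s1,s8} and {s2}.
The partition is now stable with 4 blocks: {s1,s8} | {s4,s5,s6} | {s0} | {s2}.
The equivalence class containing s1 is {s1,s8}, of size 2.

2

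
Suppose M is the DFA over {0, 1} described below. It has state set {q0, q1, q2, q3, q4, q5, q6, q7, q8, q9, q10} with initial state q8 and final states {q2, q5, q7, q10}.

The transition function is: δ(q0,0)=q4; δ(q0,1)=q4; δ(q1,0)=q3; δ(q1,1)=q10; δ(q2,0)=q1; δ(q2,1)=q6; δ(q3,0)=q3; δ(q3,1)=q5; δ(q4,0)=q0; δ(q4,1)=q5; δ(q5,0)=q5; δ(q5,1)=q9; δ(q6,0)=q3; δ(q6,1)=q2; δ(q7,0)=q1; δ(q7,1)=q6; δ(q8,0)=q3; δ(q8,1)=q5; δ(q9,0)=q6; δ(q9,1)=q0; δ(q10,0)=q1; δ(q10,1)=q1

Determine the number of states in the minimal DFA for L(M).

7

Reachable states from the start: {q0,q1,q2,q3,q4,q5,q6,q8,q9,q10}. Unreachable: {q7} — drop them.
Initial partition by acceptance: {q2,q5,q10} | {q0,q1,q3,q4,q6,q8,q9}.
On input 0, block {q2,q5,q10} splits into {q2,q10} and {q5}.
Split {q0,q1,q3,q4,q6,q8,q9} by δ(·,1) → {q3,q4,q8} and {q0,q9} and {q1,q6}.
Split {q3,q4,q8} by δ(·,0) → {q3,q8} and {q4}.
Split {q0,q9} by δ(·,0) → {q0} and {q9}.
No further refinement is possible. Final partition (7 blocks): {q2,q10} | {q3,q8} | {q5} | {q0} | {q1,q6} | {q4} | {q9}.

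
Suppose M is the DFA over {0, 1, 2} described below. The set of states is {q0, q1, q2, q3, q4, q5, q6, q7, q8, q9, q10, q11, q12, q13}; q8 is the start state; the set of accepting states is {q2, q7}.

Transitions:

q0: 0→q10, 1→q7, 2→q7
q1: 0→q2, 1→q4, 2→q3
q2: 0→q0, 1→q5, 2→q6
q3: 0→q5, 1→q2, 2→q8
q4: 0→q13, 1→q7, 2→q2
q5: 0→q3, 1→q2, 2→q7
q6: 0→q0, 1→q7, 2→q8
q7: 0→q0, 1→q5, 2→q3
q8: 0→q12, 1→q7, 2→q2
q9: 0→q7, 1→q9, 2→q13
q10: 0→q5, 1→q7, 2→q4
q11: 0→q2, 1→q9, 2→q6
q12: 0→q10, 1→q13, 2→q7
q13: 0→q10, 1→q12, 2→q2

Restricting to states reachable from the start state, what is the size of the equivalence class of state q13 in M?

2

States {q1,q9,q11} cannot be reached from the start state, so discard them.
P0 = {q2,q7} | {q0,q3,q4,q5,q6,q8,q10,q12,q13}.
On input 1, block {q0,q3,q4,q5,q6,q8,q10,q12,q13} splits into {q0,q3,q4,q5,q6,q8,q10} and {q12,q13}.
On input 0, block {q0,q3,q4,q5,q6,q8,q10} splits into {q0,q3,q5,q6,q10} and {q4,q8}.
Refine {q0,q3,q5,q6,q10} on symbol 2: members go to different blocks, giving {q3,q6,q10} and {q0,q5}.
Stable partition: {q2,q7} | {q3,q6,q10} | {q12,q13} | {q4,q8} | {q0,q5} — 5 equivalence classes.
State q13 belongs to the block {q12,q13}, which has 2 states.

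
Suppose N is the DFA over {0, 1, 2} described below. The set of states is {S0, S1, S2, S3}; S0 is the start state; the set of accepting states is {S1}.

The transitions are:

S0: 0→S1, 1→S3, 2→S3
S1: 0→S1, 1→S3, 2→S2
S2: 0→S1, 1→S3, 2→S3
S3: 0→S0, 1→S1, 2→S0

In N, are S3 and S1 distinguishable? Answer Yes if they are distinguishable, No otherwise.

Yes

All states are reachable from the start state.
P0 = {S1} | {S0,S2,S3}.
On input 0, block {S0,S2,S3} splits into {S0,S2} and {S3}.
Stable partition: {S1} | {S0,S2} | {S3} — 3 equivalence classes.
S3 and S1 end up in different blocks, so they are distinguishable. For instance, the string 'ε' is accepted from only S1.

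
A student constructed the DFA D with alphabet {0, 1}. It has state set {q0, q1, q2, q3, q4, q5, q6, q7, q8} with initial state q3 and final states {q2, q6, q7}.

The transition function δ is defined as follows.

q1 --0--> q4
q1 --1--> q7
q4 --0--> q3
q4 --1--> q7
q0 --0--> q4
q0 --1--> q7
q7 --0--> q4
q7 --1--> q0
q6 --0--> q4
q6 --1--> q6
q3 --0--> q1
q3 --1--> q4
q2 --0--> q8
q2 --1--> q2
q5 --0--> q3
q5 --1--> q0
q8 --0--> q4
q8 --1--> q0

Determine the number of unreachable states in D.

Starting at q3 and following transitions, the reachable set is {q0, q1, q3, q4, q7}. That leaves q2, q5, q6, q8 unreachable — 4 in total.

4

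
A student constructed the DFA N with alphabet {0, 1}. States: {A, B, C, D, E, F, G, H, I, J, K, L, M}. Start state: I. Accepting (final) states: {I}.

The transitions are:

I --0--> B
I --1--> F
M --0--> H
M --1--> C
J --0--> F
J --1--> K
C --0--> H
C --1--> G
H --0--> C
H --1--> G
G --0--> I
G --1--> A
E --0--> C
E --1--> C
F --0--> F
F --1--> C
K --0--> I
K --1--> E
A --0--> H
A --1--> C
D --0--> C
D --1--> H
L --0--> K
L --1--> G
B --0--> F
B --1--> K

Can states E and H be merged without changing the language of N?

No

First remove the unreachable states {D,J,L,M}; 9 states remain.
P0 = {I} | {A,B,C,E,F,G,H,K}.
Refine {A,B,C,E,F,G,H,K} on symbol 0: members go to different blocks, giving {A,B,C,E,F,H} and {G,K}.
On input 1, block {A,B,C,E,F,H} splits into {A,E,F} and {B,C,H}.
On input 0, block {A,E,F} splits into {A,E} and {F}.
Split {B,C,H} by δ(·,0) → {C,H} and {B}.
The partition is now stable with 6 blocks: {I} | {A,E} | {G,K} | {C,H} | {F} | {B}.
E and H end up in different blocks, so they are distinguishable. For instance, the string '10' is accepted from only H.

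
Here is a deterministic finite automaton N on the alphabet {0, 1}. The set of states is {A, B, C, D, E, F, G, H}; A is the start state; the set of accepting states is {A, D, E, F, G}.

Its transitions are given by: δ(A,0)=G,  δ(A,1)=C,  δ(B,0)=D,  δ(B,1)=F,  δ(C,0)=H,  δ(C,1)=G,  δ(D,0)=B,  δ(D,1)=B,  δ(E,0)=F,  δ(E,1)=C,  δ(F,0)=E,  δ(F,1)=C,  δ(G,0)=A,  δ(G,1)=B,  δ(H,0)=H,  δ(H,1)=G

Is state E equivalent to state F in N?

P0 = {A,D,E,F,G} | {B,C,H}.
On input 0, block {A,D,E,F,G} splits into {A,E,F,G} and {D}.
Refine {B,C,H} on symbol 0: members go to different blocks, giving {C,H} and {B}.
Refine {A,E,F,G} on symbol 1: members go to different blocks, giving {A,E,F} and {G}.
Refine {A,E,F} on symbol 0: members go to different blocks, giving {E,F} and {A}.
No further refinement is possible. Final partition (6 blocks): {E,F} | {C,H} | {D} | {B} | {G} | {A}.
E and F lie in the same block of the stable partition, so they are equivalent — no string distinguishes them.

Yes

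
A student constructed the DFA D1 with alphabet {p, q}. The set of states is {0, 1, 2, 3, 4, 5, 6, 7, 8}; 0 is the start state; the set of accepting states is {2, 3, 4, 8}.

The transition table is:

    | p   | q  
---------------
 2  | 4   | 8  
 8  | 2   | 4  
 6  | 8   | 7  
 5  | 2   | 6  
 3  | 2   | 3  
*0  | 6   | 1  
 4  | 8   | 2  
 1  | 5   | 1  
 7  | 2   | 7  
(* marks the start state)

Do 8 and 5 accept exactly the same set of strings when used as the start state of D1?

First remove the unreachable states {3}; 8 states remain.
Start with accepting vs non-accepting: {2,4,8} | {0,1,5,6,7}.
Split {0,1,5,6,7} by δ(·,p) → {5,6,7} and {0,1}.
Stable partition: {2,4,8} | {5,6,7} | {0,1} — 3 equivalence classes.
8 and 5 end up in different blocks, so they are distinguishable. For instance, the string 'ε' is accepted from only 8.

No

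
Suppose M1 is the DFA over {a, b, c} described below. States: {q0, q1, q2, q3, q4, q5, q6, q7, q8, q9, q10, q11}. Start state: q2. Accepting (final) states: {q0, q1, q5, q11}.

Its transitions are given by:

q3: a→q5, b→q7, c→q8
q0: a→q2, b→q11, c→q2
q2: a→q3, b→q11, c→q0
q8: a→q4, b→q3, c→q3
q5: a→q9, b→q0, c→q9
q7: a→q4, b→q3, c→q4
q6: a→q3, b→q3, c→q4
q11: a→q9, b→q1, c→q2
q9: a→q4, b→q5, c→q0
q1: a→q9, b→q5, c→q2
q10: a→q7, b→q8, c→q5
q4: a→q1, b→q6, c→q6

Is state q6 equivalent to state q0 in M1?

No

Reachable states from the start: {q0,q1,q2,q3,q4,q5,q6,q7,q8,q9,q11}. Unreachable: {q10} — drop them.
Initial partition by acceptance: {q0,q1,q5,q11} | {q2,q3,q4,q6,q7,q8,q9}.
On input a, block {q2,q3,q4,q6,q7,q8,q9} splits into {q2,q6,q7,q8,q9} and {q3,q4}.
Split {q2,q6,q7,q8,q9} by δ(·,b) → {q6,q7,q8} and {q2,q9}.
Stable partition: {q0,q1,q5,q11} | {q6,q7,q8} | {q3,q4} | {q2,q9} — 4 equivalence classes.
q6 and q0 end up in different blocks, so they are distinguishable. For instance, the string 'ε' is accepted from only q0.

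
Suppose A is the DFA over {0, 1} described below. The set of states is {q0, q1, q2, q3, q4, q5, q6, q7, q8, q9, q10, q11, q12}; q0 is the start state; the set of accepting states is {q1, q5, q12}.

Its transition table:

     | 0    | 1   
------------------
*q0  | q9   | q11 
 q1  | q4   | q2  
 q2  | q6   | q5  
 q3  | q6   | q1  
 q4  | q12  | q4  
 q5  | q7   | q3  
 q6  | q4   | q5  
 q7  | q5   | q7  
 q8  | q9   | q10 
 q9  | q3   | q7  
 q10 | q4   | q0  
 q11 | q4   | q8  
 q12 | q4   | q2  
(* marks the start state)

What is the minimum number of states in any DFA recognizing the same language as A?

All states are reachable from the start state.
Start with accepting vs non-accepting: {q1,q5,q12} | {q0,q2,q3,q4,q6,q7,q8,q9,q10,q11}.
On input 0, block {q0,q2,q3,q4,q6,q7,q8,q9,q10,q11} splits into {q0,q2,q3,q6,q8,q9,q10,q11} and {q4,q7}.
Refine {q0,q2,q3,q6,q8,q9,q10,q11} on symbol 0: members go to different blocks, giving {q0,q2,q3,q8,q9} and {q6,q10,q11}.
Refine {q0,q2,q3,q8,q9} on symbol 0: members go to different blocks, giving {q0,q8,q9} and {q2,q3}.
Refine {q0,q8,q9} on symbol 0: members go to different blocks, giving {q0,q8} and {q9}.
On input 1, block {q6,q10,q11} splits into {q10,q11} and {q6}.
No further refinement is possible. Final partition (7 blocks): {q1,q5,q12} | {q0,q8} | {q4,q7} | {q10,q11} | {q2,q3} | {q9} | {q6}.

7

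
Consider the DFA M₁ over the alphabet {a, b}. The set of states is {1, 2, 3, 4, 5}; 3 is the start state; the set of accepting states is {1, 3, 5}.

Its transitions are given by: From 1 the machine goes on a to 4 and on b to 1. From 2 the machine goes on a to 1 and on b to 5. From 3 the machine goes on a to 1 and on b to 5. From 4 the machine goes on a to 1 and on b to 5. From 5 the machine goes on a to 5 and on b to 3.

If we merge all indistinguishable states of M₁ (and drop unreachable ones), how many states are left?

States {2} cannot be reached from the start state, so discard them.
Initial partition by acceptance: {1,3,5} | {4}.
Split {1,3,5} by δ(·,a) → {3,5} and {1}.
Refine {3,5} on symbol a: members go to different blocks, giving {3} and {5}.
No further refinement is possible. Final partition (4 blocks): {3} | {4} | {1} | {5}.

4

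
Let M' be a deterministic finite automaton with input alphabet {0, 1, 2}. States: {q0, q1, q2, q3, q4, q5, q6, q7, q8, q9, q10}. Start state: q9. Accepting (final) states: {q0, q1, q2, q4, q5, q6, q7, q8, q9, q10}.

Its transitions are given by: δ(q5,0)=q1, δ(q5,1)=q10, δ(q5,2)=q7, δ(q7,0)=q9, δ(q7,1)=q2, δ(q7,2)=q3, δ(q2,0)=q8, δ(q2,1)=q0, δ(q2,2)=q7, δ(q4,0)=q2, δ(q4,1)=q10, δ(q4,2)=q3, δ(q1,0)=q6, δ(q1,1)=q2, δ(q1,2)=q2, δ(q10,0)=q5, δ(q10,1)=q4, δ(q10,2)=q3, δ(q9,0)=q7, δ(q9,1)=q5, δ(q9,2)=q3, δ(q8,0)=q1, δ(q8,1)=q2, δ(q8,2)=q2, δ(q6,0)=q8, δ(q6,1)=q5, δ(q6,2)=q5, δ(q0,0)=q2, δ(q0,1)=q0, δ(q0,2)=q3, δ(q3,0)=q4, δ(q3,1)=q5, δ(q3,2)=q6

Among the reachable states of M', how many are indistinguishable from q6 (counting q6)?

3

Start with accepting vs non-accepting: {q0,q1,q2,q4,q5,q6,q7,q8,q9,q10} | {q3}.
On input 2, block {q0,q1,q2,q4,q5,q6,q7,q8,q9,q10} splits into {q0,q4,q7,q9,q10} and {q1,q2,q5,q6,q8}.
Refine {q0,q4,q7,q9,q10} on symbol 0: members go to different blocks, giving {q0,q4,q10} and {q7,q9}.
Refine {q1,q2,q5,q6,q8} on symbol 1: members go to different blocks, giving {q1,q6,q8} and {q2,q5}.
No further refinement is possible. Final partition (5 blocks): {q0,q4,q10} | {q3} | {q1,q6,q8} | {q7,q9} | {q2,q5}.
State q6 belongs to the block {q1,q6,q8}, which has 3 states.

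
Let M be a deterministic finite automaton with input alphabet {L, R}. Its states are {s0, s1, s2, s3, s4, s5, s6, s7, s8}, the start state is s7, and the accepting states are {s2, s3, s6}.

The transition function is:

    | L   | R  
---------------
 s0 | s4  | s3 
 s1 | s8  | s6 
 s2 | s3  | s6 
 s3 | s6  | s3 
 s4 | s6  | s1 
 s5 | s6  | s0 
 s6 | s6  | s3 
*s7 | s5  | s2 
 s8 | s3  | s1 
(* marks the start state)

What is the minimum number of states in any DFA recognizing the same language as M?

3

All states are reachable from the start state.
Start with accepting vs non-accepting: {s2,s3,s6} | {s0,s1,s4,s5,s7,s8}.
Split {s0,s1,s4,s5,s7,s8} by δ(·,L) → {s0,s1,s7} and {s4,s5,s8}.
No further refinement is possible. Final partition (3 blocks): {s2,s3,s6} | {s0,s1,s7} | {s4,s5,s8}.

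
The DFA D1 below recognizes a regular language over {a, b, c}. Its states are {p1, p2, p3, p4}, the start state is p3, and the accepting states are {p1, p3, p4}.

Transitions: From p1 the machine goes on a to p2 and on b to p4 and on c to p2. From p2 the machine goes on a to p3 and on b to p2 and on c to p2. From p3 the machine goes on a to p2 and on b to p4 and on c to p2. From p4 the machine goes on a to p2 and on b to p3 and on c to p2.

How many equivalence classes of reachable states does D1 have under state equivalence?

States {p1} cannot be reached from the start state, so discard them.
Initial partition by acceptance: {p3,p4} | {p2}.
Stable partition: {p3,p4} | {p2} — 2 equivalence classes.

2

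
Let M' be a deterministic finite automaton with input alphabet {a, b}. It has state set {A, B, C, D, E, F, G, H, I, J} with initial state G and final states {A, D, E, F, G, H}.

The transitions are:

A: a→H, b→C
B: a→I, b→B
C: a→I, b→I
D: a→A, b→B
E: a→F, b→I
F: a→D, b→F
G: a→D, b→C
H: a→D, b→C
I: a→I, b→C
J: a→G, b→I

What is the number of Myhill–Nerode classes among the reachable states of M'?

2

States {E,F,J} cannot be reached from the start state, so discard them.
Start with accepting vs non-accepting: {A,D,G,H} | {B,C,I}.
No further refinement is possible. Final partition (2 blocks): {A,D,G,H} | {B,C,I}.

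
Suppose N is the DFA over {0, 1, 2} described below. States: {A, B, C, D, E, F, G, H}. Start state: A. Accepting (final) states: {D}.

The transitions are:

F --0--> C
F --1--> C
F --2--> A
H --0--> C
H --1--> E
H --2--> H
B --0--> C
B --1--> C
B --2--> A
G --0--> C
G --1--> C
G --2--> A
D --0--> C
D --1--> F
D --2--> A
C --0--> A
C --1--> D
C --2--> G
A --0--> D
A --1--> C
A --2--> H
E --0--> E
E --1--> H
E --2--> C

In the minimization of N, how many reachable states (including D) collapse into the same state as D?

First remove the unreachable states {B}; 7 states remain.
P0 = {D} | {A,C,E,F,G,H}.
On input 0, block {A,C,E,F,G,H} splits into {C,E,F,G,H} and {A}.
Refine {C,E,F,G,H} on symbol 0: members go to different blocks, giving {E,F,G,H} and {C}.
On input 0, block {E,F,G,H} splits into {F,G,H} and {E}.
Refine {F,G,H} on symbol 1: members go to different blocks, giving {F,G} and {H}.
No further refinement is possible. Final partition (6 blocks): {D} | {F,G} | {A} | {C} | {E} | {H}.
State D belongs to the block {D}, which has 1 states.

1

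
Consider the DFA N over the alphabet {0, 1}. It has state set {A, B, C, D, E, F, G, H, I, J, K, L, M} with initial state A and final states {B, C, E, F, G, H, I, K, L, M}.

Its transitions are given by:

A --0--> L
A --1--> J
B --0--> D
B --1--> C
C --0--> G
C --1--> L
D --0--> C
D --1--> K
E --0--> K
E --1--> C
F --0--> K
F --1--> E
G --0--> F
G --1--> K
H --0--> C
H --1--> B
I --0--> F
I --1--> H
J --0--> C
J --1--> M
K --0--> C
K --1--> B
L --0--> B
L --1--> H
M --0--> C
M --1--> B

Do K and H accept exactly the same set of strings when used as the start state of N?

Yes

First remove the unreachable states {I}; 12 states remain.
Initial partition by acceptance: {B,C,E,F,G,H,K,L,M} | {A,D,J}.
On input 0, block {B,C,E,F,G,H,K,L,M} splits into {C,E,F,G,H,K,L,M} and {B}.
On input 0, block {C,E,F,G,H,K,L,M} splits into {C,E,F,G,H,K,M} and {L}.
Split {C,E,F,G,H,K,M} by δ(·,1) → {E,F,G} and {H,K,M} and {C}.
Refine {E,F,G} on symbol 0: members go to different blocks, giving {E,F} and {G}.
Refine {E,F} on symbol 1: members go to different blocks, giving {E} and {F}.
On input 0, block {A,D,J} splits into {D,J} and {A}.
The partition is now stable with 9 blocks: {E} | {D,J} | {B} | {L} | {H,K,M} | {C} | {G} | {F} | {A}.
K and H lie in the same block of the stable partition, so they are equivalent — no string distinguishes them.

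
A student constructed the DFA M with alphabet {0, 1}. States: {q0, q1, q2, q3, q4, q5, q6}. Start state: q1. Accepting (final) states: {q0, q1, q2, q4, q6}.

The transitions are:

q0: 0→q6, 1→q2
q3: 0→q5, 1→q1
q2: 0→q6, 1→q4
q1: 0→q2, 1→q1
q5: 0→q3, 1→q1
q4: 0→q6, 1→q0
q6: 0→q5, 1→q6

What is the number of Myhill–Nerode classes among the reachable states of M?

P0 = {q0,q1,q2,q4,q6} | {q3,q5}.
Split {q0,q1,q2,q4,q6} by δ(·,0) → {q0,q1,q2,q4} and {q6}.
Refine {q0,q1,q2,q4} on symbol 0: members go to different blocks, giving {q0,q2,q4} and {q1}.
No further refinement is possible. Final partition (4 blocks): {q0,q2,q4} | {q3,q5} | {q6} | {q1}.

4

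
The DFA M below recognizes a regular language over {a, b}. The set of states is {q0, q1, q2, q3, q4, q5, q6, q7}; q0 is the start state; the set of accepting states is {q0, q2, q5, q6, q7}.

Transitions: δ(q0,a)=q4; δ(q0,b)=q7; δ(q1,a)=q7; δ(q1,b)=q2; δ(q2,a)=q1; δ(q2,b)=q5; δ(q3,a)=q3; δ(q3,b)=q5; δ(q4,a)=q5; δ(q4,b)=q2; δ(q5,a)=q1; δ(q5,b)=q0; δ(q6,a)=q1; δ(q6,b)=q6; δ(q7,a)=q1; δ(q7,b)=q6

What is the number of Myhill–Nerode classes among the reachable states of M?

States {q3} cannot be reached from the start state, so discard them.
P0 = {q0,q2,q5,q6,q7} | {q1,q4}.
The partition is now stable with 2 blocks: {q0,q2,q5,q6,q7} | {q1,q4}.

2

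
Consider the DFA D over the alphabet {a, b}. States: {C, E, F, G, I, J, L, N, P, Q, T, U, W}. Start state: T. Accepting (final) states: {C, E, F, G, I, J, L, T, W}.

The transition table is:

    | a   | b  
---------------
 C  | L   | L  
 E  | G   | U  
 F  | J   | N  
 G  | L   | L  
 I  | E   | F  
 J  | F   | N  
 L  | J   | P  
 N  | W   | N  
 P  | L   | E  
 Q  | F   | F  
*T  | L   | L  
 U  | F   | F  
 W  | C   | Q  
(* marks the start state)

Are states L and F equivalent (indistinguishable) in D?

No

First remove the unreachable states {I}; 12 states remain.
Initial partition by acceptance: {C,E,F,G,J,L,T,W} | {N,P,Q,U}.
On input b, block {C,E,F,G,J,L,T,W} splits into {E,F,J,L,W} and {C,G,T}.
On input a, block {E,F,J,L,W} splits into {F,J,L} and {E,W}.
On input a, block {N,P,Q,U} splits into {P,Q,U} and {N}.
Split {F,J,L} by δ(·,b) → {F,J} and {L}.
Split {P,Q,U} by δ(·,a) → {Q,U} and {P}.
The partition is now stable with 7 blocks: {F,J} | {Q,U} | {C,G,T} | {E,W} | {N} | {L} | {P}.
L and F end up in different blocks, so they are distinguishable. For instance, the string 'bb' is accepted from only L.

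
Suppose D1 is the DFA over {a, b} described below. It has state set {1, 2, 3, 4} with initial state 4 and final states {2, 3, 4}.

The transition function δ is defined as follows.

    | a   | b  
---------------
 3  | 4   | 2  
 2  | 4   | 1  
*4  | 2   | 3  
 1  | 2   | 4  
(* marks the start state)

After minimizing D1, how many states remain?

4

All states are reachable from the start state.
P0 = {2,3,4} | {1}.
On input b, block {2,3,4} splits into {3,4} and {2}.
Split {3,4} by δ(·,a) → {3} and {4}.
No further refinement is possible. Final partition (4 blocks): {3} | {1} | {2} | {4}.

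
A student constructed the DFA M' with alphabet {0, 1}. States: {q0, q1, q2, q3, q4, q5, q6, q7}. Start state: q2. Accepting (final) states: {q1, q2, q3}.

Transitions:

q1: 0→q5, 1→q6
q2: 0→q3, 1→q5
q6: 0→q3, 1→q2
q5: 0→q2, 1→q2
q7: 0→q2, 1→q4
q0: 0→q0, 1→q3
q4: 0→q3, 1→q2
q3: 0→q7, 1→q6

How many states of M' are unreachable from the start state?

2

Starting at q2 and following transitions, the reachable set is {q2, q3, q4, q5, q6, q7}. That leaves q0, q1 unreachable — 2 in total.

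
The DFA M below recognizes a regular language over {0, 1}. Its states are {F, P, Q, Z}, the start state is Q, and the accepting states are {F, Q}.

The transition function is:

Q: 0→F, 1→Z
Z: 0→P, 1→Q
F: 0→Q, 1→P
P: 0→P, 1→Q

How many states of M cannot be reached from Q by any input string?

0

Exploring from Q, all states are eventually visited, so none are unreachable.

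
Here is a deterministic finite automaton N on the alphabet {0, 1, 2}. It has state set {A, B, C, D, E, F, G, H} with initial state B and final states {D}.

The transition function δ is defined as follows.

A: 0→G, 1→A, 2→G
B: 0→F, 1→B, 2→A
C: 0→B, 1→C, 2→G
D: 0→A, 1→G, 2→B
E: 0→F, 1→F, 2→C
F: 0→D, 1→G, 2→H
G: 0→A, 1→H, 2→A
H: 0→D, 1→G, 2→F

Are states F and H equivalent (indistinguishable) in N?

Yes

First remove the unreachable states {C,E}; 6 states remain.
Initial partition by acceptance: {D} | {A,B,F,G,H}.
Refine {A,B,F,G,H} on symbol 0: members go to different blocks, giving {A,B,G} and {F,H}.
Refine {A,B,G} on symbol 0: members go to different blocks, giving {A,G} and {B}.
On input 1, block {A,G} splits into {A} and {G}.
The partition is now stable with 5 blocks: {D} | {A} | {F,H} | {B} | {G}.
F and H lie in the same block of the stable partition, so they are equivalent — no string distinguishes them.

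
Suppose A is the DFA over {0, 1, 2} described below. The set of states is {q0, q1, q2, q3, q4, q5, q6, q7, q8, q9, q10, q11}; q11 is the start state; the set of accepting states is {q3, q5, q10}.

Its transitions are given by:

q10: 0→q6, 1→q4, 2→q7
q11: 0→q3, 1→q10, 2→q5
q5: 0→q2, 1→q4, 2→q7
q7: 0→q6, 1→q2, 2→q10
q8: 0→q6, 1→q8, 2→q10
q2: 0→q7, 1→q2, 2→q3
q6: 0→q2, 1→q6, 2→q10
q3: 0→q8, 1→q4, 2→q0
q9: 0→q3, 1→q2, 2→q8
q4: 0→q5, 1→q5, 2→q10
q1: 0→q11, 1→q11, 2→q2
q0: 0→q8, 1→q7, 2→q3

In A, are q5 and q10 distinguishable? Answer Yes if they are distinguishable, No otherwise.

No

First remove the unreachable states {q1,q9}; 10 states remain.
P0 = {q3,q5,q10} | {q0,q2,q4,q6,q7,q8,q11}.
On input 0, block {q0,q2,q4,q6,q7,q8,q11} splits into {q0,q2,q6,q7,q8} and {q4,q11}.
Stable partition: {q3,q5,q10} | {q0,q2,q6,q7,q8} | {q4,q11} — 3 equivalence classes.
q5 and q10 lie in the same block of the stable partition, so they are equivalent — no string distinguishes them.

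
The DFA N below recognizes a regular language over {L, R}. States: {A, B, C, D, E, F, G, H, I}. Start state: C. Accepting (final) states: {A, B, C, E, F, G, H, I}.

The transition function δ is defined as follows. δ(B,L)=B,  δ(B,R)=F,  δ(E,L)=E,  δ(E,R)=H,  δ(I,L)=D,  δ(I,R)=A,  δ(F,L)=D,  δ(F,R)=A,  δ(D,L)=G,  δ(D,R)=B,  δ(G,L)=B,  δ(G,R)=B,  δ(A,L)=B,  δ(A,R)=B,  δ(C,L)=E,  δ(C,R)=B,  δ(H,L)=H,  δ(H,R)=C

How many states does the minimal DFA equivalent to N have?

Reachable states from the start: {A,B,C,D,E,F,G,H}. Unreachable: {I} — drop them.
P0 = {A,B,C,E,F,G,H} | {D}.
Split {A,B,C,E,F,G,H} by δ(·,L) → {A,B,C,E,G,H} and {F}.
Split {A,B,C,E,G,H} by δ(·,R) → {A,C,E,G,H} and {B}.
Split {A,C,E,G,H} by δ(·,L) → {C,E,H} and {A,G}.
On input R, block {C,E,H} splits into {E,H} and {C}.
Refine {E,H} on symbol R: members go to different blocks, giving {E} and {H}.
No further refinement is possible. Final partition (7 blocks): {E} | {D} | {F} | {B} | {A,G} | {C} | {H}.

7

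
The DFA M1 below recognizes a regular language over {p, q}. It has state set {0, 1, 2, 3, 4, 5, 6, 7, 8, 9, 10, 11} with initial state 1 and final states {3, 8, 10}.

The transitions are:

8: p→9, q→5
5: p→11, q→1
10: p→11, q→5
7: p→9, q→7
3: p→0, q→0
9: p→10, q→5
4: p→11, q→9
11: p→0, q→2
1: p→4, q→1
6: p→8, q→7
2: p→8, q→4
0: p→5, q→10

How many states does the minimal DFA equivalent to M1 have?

9

Reachable states from the start: {0,1,2,4,5,8,9,10,11}. Unreachable: {3,6,7} — drop them.
P0 = {8,10} | {0,1,2,4,5,9,11}.
Refine {0,1,2,4,5,9,11} on symbol p: members go to different blocks, giving {0,1,4,5,11} and {2,9}.
On input p, block {8,10} splits into {8} and {10}.
Split {0,1,4,5,11} by δ(·,q) → {1,5} and {4,11} and {0}.
Refine {2,9} on symbol p: members go to different blocks, giving {2} and {9}.
Refine {4,11} on symbol p: members go to different blocks, giving {4} and {11}.
Refine {1,5} on symbol p: members go to different blocks, giving {1} and {5}.
Stable partition: {8} | {1} | {2} | {10} | {4} | {0} | {9} | {11} | {5} — 9 equivalence classes.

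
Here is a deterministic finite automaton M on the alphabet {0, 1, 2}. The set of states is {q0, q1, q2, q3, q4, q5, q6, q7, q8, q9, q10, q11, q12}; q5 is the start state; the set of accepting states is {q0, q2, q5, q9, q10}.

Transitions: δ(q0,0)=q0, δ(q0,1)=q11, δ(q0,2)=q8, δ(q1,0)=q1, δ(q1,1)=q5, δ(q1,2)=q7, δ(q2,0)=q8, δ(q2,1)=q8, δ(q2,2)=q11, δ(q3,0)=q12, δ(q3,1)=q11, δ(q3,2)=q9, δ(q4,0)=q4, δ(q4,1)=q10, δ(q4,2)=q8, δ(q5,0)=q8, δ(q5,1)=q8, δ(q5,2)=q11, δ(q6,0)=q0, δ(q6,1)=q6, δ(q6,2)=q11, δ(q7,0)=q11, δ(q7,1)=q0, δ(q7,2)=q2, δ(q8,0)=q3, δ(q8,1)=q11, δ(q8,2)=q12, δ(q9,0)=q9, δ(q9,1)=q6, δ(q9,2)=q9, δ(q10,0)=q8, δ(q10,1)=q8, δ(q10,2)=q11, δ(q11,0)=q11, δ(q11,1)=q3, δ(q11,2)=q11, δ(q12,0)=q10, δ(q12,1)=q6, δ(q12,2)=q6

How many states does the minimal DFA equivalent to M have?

8

States {q1,q2,q4,q7} cannot be reached from the start state, so discard them.
P0 = {q0,q5,q9,q10} | {q3,q6,q8,q11,q12}.
Refine {q0,q5,q9,q10} on symbol 0: members go to different blocks, giving {q0,q9} and {q5,q10}.
On input 2, block {q0,q9} splits into {q0} and {q9}.
On input 0, block {q3,q6,q8,q11,q12} splits into {q3,q8,q11} and {q6} and {q12}.
Refine {q3,q8,q11} on symbol 0: members go to different blocks, giving {q8,q11} and {q3}.
Split {q8,q11} by δ(·,0) → {q8} and {q11}.
The partition is now stable with 8 blocks: {q0} | {q8} | {q5,q10} | {q9} | {q6} | {q12} | {q3} | {q11}.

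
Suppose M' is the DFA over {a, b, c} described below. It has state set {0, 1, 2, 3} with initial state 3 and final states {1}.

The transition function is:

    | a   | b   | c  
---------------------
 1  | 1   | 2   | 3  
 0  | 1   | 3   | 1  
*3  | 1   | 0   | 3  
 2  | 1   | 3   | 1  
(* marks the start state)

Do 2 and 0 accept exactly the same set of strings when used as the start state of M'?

Yes

Start with accepting vs non-accepting: {1} | {0,2,3}.
Split {0,2,3} by δ(·,c) → {0,2} and {3}.
No further refinement is possible. Final partition (3 blocks): {1} | {0,2} | {3}.
2 and 0 lie in the same block of the stable partition, so they are equivalent — no string distinguishes them.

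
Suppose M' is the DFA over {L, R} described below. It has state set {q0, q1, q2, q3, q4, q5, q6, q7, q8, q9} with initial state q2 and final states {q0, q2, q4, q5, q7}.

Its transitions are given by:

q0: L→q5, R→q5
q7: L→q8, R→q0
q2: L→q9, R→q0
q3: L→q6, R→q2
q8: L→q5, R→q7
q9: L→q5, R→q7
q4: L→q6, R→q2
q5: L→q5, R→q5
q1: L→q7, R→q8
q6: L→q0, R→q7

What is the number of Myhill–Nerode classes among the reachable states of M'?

Reachable states from the start: {q0,q2,q5,q7,q8,q9}. Unreachable: {q1,q3,q4,q6} — drop them.
Start with accepting vs non-accepting: {q0,q2,q5,q7} | {q8,q9}.
On input L, block {q0,q2,q5,q7} splits into {q0,q5} and {q2,q7}.
The partition is now stable with 3 blocks: {q0,q5} | {q8,q9} | {q2,q7}.

3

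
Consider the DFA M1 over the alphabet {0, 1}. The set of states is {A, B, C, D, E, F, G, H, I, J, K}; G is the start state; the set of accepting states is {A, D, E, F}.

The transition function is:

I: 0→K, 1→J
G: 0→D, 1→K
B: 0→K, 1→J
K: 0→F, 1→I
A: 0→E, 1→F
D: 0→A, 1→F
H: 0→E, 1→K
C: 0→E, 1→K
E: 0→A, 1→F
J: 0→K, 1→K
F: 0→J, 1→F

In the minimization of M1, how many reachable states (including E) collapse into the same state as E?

First remove the unreachable states {B,C,H}; 8 states remain.
P0 = {A,D,E,F} | {G,I,J,K}.
Refine {A,D,E,F} on symbol 0: members go to different blocks, giving {A,D,E} and {F}.
Refine {G,I,J,K} on symbol 0: members go to different blocks, giving {I,J} and {G} and {K}.
Split {I,J} by δ(·,1) → {I} and {J}.
The partition is now stable with 6 blocks: {A,D,E} | {I} | {F} | {G} | {K} | {J}.
State E belongs to the block {A,D,E}, which has 3 states.

3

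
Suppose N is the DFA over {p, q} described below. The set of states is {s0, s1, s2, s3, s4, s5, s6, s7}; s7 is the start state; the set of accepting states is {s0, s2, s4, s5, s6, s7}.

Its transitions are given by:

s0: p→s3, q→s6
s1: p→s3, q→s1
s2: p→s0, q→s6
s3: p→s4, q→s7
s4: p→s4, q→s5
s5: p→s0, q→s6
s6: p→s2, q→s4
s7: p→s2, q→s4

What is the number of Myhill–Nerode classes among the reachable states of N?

5

Reachable states from the start: {s0,s2,s3,s4,s5,s6,s7}. Unreachable: {s1} — drop them.
Initial partition by acceptance: {s0,s2,s4,s5,s6,s7} | {s3}.
Refine {s0,s2,s4,s5,s6,s7} on symbol p: members go to different blocks, giving {s2,s4,s5,s6,s7} and {s0}.
Refine {s2,s4,s5,s6,s7} on symbol p: members go to different blocks, giving {s4,s6,s7} and {s2,s5}.
Refine {s4,s6,s7} on symbol p: members go to different blocks, giving {s6,s7} and {s4}.
The partition is now stable with 5 blocks: {s6,s7} | {s3} | {s0} | {s2,s5} | {s4}.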